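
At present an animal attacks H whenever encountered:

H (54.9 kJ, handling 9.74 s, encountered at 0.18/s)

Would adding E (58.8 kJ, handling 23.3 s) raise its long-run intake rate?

Current rate: (0.18×54.9)/(1 + 0.18×9.74) = 3.589 kJ/s.
E: E/h = 58.8/23.3 = 2.524 kJ/s.
Since 2.524 < R, time spent handling E is better spent searching.

No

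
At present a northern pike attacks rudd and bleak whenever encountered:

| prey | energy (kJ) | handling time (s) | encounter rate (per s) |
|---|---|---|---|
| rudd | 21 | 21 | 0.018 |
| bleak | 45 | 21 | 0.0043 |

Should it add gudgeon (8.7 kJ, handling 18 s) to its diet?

Intake rate on the current diet: R = (0.018×21 + 0.0043×45) / (1 + 0.018×21 + 0.0043×21) = 0.5715/1.468 = 0.3892 kJ/s.
Profitability of gudgeon: 8.7/18 = 0.4833 kJ/s.
0.4833 > 0.3892, so adding gudgeon raises the average — include it.

Yes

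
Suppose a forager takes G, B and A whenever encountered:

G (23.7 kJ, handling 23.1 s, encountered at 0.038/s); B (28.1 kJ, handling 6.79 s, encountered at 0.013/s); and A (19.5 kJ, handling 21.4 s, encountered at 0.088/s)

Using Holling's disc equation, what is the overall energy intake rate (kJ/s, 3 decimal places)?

0.775 kJ/s

Energy encountered per unit search time: 0.038×23.7 + 0.013×28.1 + 0.088×19.5 = 2.982 kJ/s.
Handling time per unit search time: 0.038×23.1 + 0.013×6.79 + 0.088×21.4 = 2.849.
Rate = 2.982/(1 + 2.849) = 0.7747 kJ/s.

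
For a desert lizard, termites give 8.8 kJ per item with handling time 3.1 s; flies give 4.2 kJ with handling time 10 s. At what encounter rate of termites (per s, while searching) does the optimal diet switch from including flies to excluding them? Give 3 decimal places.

0.056 per s

The zero-one rule: include flies iff E₂/h₂ > λE₁/(1+λh₁). Equality gives the switch point.
λE₁h₂ = E₂ + λE₂h₁ ⇒ λ = E₂/(E₁h₂ − E₂h₁) = 4.2/(88 − 13.02) = 0.05601 per s.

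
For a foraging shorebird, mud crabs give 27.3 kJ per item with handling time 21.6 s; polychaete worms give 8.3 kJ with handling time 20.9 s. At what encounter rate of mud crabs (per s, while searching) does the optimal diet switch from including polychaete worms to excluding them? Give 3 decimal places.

0.021 per s

Drop polychaete worms once their profitability E₂/h₂ falls below the rate achievable on mud crabs alone: E₂/h₂ = λE₁/(1 + λh₁).
Solve for λ: λE₁h₂ = E₂(1 + λh₁) → λ(E₁h₂ − E₂h₁) = E₂ → λ = E₂/(E₁h₂ − E₂h₁).
λ = 8.3/(27.3×20.9 − 8.3×21.6) = 8.3/391.3 = 0.02121 per s.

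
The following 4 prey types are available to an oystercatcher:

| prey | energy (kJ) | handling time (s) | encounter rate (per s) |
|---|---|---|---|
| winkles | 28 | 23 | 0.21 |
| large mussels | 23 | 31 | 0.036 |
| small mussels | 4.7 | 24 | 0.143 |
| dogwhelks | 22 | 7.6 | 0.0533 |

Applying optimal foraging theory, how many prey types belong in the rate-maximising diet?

2

Rank by E/h (kJ/s): dogwhelks 2.89, winkles 1.22, large mussels 0.742, small mussels 0.196. Include each in turn until the next type's E/h falls below the running intake rate.
Rate on top 1: 0.8345. winkles: 1.22 > 0.8345 → include.
Rate on top 2: 1.131. large mussels: 0.742 < 1.131 → exclude; stop.
Optimal diet: dogwhelks, winkles — 2 of 4 types.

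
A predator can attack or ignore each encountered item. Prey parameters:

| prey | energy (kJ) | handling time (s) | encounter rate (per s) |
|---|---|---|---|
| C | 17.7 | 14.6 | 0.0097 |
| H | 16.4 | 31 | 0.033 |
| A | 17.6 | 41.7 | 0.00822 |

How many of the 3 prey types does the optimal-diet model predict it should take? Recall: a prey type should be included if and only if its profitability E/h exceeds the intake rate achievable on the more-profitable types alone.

Profitabilities (E/h, kJ/s): C 1.21, H 0.529, A 0.422. Add prey in this order while the next type's profitability exceeds the intake rate on those already taken.
Rate on top 1: 0.1504. H: 0.529 > 0.1504 → include.
Rate on top 2: 0.3293. A: 0.422 > 0.3293 → include.
Optimal diet: C, H, A — 3 of 3 types.

3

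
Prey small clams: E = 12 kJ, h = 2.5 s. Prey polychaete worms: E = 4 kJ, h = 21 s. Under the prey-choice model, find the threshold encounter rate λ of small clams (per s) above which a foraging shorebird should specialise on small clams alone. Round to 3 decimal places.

Drop polychaete worms once their profitability E₂/h₂ falls below the rate achievable on small clams alone: E₂/h₂ = λE₁/(1 + λh₁).
Solve for λ: λE₁h₂ = E₂(1 + λh₁) → λ(E₁h₂ − E₂h₁) = E₂ → λ = E₂/(E₁h₂ − E₂h₁).
λ = 4/(12×21 − 4×2.5) = 4/242 = 0.01653 per s.

0.017 per s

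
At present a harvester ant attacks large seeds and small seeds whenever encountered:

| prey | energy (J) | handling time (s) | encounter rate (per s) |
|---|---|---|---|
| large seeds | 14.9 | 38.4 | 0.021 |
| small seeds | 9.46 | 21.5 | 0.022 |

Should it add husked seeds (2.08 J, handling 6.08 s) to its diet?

Intake rate on the current diet: R = (0.021×14.9 + 0.022×9.46) / (1 + 0.021×38.4 + 0.022×21.5) = 0.521/2.279 = 0.2286 J/s.
Profitability of husked seeds: 2.08/6.08 = 0.3421 J/s.
0.3421 > 0.2286, so adding husked seeds raises the average — include it.

Yes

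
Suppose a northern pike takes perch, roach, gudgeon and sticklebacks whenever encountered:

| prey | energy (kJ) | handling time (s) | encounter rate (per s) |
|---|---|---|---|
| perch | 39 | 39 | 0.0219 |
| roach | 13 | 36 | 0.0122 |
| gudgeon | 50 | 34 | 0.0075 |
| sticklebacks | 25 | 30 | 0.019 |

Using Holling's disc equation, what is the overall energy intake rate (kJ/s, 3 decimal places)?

Energy encountered per unit search time: 0.0219×39 + 0.0122×13 + 0.0075×50 + 0.019×25 = 1.863 kJ/s.
Handling time per unit search time: 0.0219×39 + 0.0122×36 + 0.0075×34 + 0.019×30 = 2.118.
Rate = 1.863/(1 + 2.118) = 0.5973 kJ/s.

0.597 kJ/s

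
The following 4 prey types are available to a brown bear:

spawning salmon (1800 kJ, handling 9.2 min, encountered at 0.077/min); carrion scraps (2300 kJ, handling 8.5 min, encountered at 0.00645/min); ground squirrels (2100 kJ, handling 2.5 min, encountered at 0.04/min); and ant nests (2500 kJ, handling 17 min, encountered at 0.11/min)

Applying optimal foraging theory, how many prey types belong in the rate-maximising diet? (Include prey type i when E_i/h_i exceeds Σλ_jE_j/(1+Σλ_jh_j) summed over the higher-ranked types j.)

4

Profitabilities (E/h, kJ/min): ground squirrels 840, carrion scraps 271, spawning salmon 196, ant nests 147. Add prey in this order while the next type's profitability exceeds the intake rate on those already taken.
Rate on top 1: 76.36. carrion scraps: 271 > 76.36 → include.
Rate on top 2: 85.58. spawning salmon: 196 > 85.58 → include.
Rate on top 3: 127.4. ant nests: 147 > 127.4 → include.
Optimal diet: ground squirrels, carrion scraps, spawning salmon, ant nests — 4 of 4 types.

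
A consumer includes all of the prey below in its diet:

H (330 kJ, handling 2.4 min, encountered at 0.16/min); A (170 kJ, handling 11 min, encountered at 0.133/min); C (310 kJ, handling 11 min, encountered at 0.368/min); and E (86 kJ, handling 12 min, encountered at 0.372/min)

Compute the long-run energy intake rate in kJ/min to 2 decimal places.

19.50 kJ/min

R = Σλ_iE_i / (1 + Σλ_ih_i)
Numerator: 0.16×330 + 0.133×170 + 0.368×310 + 0.372×86 = 221.5
Denominator: 1 + 0.16×2.4 + 0.133×11 + 0.368×11 + 0.372×12 = 11.36
R = 221.5/11.36 = 19.5 kJ/min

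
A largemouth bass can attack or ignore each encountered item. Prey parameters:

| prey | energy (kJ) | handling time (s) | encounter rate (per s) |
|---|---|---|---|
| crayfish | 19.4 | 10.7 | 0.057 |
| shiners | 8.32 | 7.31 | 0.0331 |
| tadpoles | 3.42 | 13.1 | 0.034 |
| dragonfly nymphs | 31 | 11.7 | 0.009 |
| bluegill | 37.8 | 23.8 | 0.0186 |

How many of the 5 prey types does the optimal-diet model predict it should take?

Profitabilities (E/h, kJ/s): dragonfly nymphs 2.65, crayfish 1.81, bluegill 1.59, shiners 1.14, tadpoles 0.261. Add prey in this order while the next type's profitability exceeds the intake rate on those already taken.
Rate on top 1: 0.2524. crayfish: 1.81 > 0.2524 → include.
Rate on top 2: 0.8074. bluegill: 1.59 > 0.8074 → include.
Rate on top 3: 0.9676. shiners: 1.14 > 0.9676 → include.
Rate on top 4: 0.9848. tadpoles: 0.261 < 0.9848 → exclude; stop.
Optimal diet: dragonfly nymphs, crayfish, bluegill, shiners — 4 of 5 types.

4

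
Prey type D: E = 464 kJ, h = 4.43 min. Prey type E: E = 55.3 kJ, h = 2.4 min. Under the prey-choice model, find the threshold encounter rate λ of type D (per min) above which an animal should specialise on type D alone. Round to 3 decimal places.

At the threshold, the rate on type D alone equals the profitability of type E: λ·464/(1 + λ·4.43) = 55.3/2.4 = 23.04.
Rearranging, λ(464 − 23.04×4.43) = 23.04, so λ = 23.04/361.9 = 0.06366 per min.

0.064 per min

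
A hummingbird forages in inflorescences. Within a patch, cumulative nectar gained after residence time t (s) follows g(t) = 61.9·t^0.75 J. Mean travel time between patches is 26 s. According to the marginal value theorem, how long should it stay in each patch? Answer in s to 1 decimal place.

78.0 s

Optimal t* satisfies g'(t*) = g(t*)/(T + t*).
g'(t) = 0.75·61.9·t^-0.25. Setting 0.75·61.9·t^-0.25 = 61.9·t^0.75/(26+t) gives 0.75(26+t) = t, so 0.25·t = 0.75×26.
t* = 0.75×26/0.25 = 78 s.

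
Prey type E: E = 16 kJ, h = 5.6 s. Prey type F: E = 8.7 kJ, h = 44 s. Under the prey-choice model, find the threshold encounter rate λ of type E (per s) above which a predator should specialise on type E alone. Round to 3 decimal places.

Drop type F once their profitability E₂/h₂ falls below the rate achievable on type E alone: E₂/h₂ = λE₁/(1 + λh₁).
Solve for λ: λE₁h₂ = E₂(1 + λh₁) → λ(E₁h₂ − E₂h₁) = E₂ → λ = E₂/(E₁h₂ − E₂h₁).
λ = 8.7/(16×44 − 8.7×5.6) = 8.7/655.3 = 0.01328 per s.

0.013 per s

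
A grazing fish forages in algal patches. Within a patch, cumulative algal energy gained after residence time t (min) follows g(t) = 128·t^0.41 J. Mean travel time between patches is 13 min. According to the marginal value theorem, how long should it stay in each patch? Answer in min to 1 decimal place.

Maximise g(t)/(T+t): set derivative to zero → g'(t)(T+t) = g(t).
g'(t) = 0.41·128·t^-0.59. Setting 0.41·128·t^-0.59 = 128·t^0.41/(13+t) gives 0.41(13+t) = t, so 0.59·t = 0.41×13.
t* = 0.41×13/0.59 = 9.034 min.

9.0 min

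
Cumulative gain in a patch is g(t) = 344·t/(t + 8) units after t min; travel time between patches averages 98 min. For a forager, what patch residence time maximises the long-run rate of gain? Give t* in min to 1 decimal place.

28.0 min

Optimal t* satisfies g'(t*) = g(t*)/(T + t*).
g'(t) = 344·8/(t + 8)². Setting 344·8/(t+8)² = 344t/[(t+8)(98+t)] gives 8(98+t) = t(t+8), so t² = 8×98 = 784.
t* = √784 = 28 min.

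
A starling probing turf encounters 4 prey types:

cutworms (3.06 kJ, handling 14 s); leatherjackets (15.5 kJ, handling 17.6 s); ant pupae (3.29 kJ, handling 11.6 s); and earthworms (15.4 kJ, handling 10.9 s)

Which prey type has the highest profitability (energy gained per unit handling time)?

Profitability E/h (kJ/s): cutworms = 3.06/14 = 0.219, leatherjackets = 15.5/17.6 = 0.881, ant pupae = 3.29/11.6 = 0.284, earthworms = 15.4/10.9 = 1.41.
Ranked: earthworms > leatherjackets > ant pupae > cutworms.

earthworms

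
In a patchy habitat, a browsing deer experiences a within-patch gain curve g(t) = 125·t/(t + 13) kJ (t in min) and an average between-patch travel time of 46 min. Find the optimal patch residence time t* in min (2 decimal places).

24.45 min

Maximise g(t)/(T+t): set derivative to zero → g'(t)(T+t) = g(t).
g'(t) = 125·13/(t + 13)². Setting 125·13/(t+13)² = 125t/[(t+13)(46+t)] gives 13(46+t) = t(t+13), so t² = 13×46 = 598.
t* = √598 = 24.45 min.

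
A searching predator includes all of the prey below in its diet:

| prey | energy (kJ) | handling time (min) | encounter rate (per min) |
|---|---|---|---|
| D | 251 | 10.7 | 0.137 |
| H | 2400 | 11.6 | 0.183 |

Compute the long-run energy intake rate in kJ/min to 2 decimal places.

103.21 kJ/min

R = (0.137×251 + 0.183×2400) / (1 + 0.137×10.7 + 0.183×11.6) = 473.6/4.589 = 103.2 kJ/min.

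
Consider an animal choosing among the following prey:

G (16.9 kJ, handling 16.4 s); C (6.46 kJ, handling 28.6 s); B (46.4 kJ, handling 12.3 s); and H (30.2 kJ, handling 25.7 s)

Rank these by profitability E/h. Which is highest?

B

In descending order of E/h:
B: 46.4/12.3 = 3.77 kJ/s
H: 30.2/25.7 = 1.18 kJ/s
G: 16.9/16.4 = 1.03 kJ/s
C: 6.46/28.6 = 0.226 kJ/s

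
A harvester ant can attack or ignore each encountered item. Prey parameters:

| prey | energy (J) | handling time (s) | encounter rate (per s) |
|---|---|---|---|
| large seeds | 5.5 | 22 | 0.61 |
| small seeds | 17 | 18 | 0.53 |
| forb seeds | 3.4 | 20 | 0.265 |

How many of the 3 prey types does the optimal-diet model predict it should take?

Profitabilities (E/h, J/s): small seeds 0.944, large seeds 0.25, forb seeds 0.17. Add prey in this order while the next type's profitability exceeds the intake rate on those already taken.
Rate on top 1: 0.8548. large seeds: 0.25 < 0.8548 → exclude; stop.
Optimal diet: small seeds — 1 of 3 types.

1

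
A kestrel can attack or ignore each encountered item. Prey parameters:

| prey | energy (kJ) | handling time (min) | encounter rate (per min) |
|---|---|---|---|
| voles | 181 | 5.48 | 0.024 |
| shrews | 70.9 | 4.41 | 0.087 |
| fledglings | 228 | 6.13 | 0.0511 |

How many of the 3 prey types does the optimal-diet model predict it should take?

3

Rank by E/h (kJ/min): fledglings 37.2, voles 33, shrews 16.1. Include each in turn until the next type's E/h falls below the running intake rate.
Rate on top 1: 8.872. voles: 33 > 8.872 → include.
Rate on top 2: 11.07. shrews: 16.1 > 11.07 → include.
Optimal diet: fledglings, voles, shrews — 3 of 3 types.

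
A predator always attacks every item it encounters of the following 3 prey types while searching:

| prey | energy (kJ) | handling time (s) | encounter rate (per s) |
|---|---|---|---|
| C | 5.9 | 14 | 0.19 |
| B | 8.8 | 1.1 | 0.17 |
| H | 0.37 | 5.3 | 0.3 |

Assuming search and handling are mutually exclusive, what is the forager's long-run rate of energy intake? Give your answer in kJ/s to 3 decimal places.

R = (0.19×5.9 + 0.17×8.8 + 0.3×0.37) / (1 + 0.19×14 + 0.17×1.1 + 0.3×5.3) = 2.728/5.437 = 0.5017 kJ/s.

0.502 kJ/s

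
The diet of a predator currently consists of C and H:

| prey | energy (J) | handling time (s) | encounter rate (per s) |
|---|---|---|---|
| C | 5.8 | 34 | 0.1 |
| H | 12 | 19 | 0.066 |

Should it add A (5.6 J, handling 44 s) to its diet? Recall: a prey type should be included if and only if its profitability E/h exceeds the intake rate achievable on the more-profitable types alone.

No

On C and H alone, R = ΣλE/(1+Σλh) = 1.372/5.654 = 0.2427 J/s.
Profitability of A: 5.6/44 = 0.1273 J/s.
0.1273 < 0.2427, so adding A would lower the average — exclude it.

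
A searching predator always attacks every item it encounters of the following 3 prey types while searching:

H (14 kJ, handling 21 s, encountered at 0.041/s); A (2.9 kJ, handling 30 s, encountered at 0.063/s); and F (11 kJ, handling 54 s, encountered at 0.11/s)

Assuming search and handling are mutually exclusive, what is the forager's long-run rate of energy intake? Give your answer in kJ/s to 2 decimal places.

R = Σλ_iE_i / (1 + Σλ_ih_i)
Numerator: 0.041×14 + 0.063×2.9 + 0.11×11 = 1.967
Denominator: 1 + 0.041×21 + 0.063×30 + 0.11×54 = 9.691
R = 1.967/9.691 = 0.2029 kJ/s

0.20 kJ/s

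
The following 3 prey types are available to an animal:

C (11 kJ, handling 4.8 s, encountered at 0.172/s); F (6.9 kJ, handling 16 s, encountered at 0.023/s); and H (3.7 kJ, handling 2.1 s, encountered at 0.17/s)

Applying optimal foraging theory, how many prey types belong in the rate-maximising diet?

E/h in descending order: C 2.29, H 1.76, F 0.431 kJ/s. The optimal diet is the largest prefix of this list for which every included type satisfies E_i/h_i > R on the types above it.
Rate on top 1: 1.036. H: 1.76 > 1.036 → include.
Rate on top 2: 1.155. F: 0.431 < 1.155 → exclude; stop.
Optimal diet: C, H — 2 of 3 types.

2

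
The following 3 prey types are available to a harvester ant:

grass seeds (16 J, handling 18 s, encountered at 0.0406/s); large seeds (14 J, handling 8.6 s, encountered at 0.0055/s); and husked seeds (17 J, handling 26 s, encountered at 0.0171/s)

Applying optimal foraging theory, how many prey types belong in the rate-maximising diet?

Profitabilities (E/h, J/s): large seeds 1.63, grass seeds 0.889, husked seeds 0.654. Add prey in this order while the next type's profitability exceeds the intake rate on those already taken.
Rate on top 1: 0.07352. grass seeds: 0.889 > 0.07352 → include.
Rate on top 2: 0.4086. husked seeds: 0.654 > 0.4086 → include.
Optimal diet: large seeds, grass seeds, husked seeds — 3 of 3 types.

3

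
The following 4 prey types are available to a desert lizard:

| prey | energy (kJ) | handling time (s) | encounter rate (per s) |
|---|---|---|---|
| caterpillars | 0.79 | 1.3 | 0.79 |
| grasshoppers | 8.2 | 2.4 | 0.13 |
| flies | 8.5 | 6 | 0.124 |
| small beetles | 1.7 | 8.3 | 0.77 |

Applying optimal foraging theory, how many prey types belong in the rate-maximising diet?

2

Profitabilities (E/h, kJ/s): grasshoppers 3.42, flies 1.42, caterpillars 0.608, small beetles 0.205. Add prey in this order while the next type's profitability exceeds the intake rate on those already taken.
Rate on top 1: 0.8125. flies: 1.42 > 0.8125 → include.
Rate on top 2: 1.031. caterpillars: 0.608 < 1.031 → exclude; stop.
Optimal diet: grasshoppers, flies — 2 of 4 types.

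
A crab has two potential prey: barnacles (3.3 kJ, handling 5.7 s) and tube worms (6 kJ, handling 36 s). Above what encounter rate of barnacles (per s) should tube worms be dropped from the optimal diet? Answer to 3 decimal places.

At the threshold, the rate on barnacles alone equals the profitability of tube worms: λ·3.3/(1 + λ·5.7) = 6/36 = 0.1667.
Rearranging, λ(3.3 − 0.1667×5.7) = 0.1667, so λ = 0.1667/2.35 = 0.07092 per s.

0.071 per s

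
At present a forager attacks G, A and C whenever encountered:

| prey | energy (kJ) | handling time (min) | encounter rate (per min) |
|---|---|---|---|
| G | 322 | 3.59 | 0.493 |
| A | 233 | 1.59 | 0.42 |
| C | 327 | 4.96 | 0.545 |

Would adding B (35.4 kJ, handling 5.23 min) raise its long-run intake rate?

No

Current rate: (0.493×322 + 0.42×233 + 0.545×327)/(1 + 0.493×3.59 + 0.42×1.59 + 0.545×4.96) = 70.81 kJ/min.
B: E/h = 35.4/5.23 = 6.769 kJ/min.
6.769 < 70.81, so adding B would lower the average — exclude it.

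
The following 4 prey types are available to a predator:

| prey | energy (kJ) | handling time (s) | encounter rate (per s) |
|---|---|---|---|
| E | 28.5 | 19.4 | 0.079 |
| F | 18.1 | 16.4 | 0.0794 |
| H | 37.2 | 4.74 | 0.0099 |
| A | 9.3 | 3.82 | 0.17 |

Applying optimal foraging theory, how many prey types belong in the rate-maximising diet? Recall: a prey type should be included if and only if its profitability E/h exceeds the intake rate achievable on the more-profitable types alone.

3

Rank by E/h (kJ/s): H 7.85, A 2.43, E 1.47, F 1.1. Include each in turn until the next type's E/h falls below the running intake rate.
Rate on top 1: 0.3518. A: 2.43 > 0.3518 → include.
Rate on top 2: 1.149. E: 1.47 > 1.149 → include.
Rate on top 3: 1.301. F: 1.1 < 1.301 → exclude; stop.
Optimal diet: H, A, E — 3 of 4 types.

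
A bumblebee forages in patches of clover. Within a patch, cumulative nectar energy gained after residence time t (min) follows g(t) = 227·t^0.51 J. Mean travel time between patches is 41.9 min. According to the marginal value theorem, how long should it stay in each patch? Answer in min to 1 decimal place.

Maximise g(t)/(T+t): set derivative to zero → g'(t)(T+t) = g(t).
g'(t) = 0.51·227·t^-0.49. Setting 0.51·227·t^-0.49 = 227·t^0.51/(41.9+t) gives 0.51(41.9+t) = t, so 0.49·t = 0.51×41.9.
t* = 0.51×41.9/0.49 = 43.61 min.

43.6 min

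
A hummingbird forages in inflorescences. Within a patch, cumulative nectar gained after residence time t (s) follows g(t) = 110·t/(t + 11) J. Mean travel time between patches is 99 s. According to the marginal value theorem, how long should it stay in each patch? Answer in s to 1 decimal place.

33.0 s

Maximise g(t)/(T+t): set derivative to zero → g'(t)(T+t) = g(t).
g'(t) = 110·11/(t + 11)². Setting 110·11/(t+11)² = 110t/[(t+11)(99+t)] gives 11(99+t) = t(t+11), so t² = 11×99 = 1089.
t* = √1089 = 33 s.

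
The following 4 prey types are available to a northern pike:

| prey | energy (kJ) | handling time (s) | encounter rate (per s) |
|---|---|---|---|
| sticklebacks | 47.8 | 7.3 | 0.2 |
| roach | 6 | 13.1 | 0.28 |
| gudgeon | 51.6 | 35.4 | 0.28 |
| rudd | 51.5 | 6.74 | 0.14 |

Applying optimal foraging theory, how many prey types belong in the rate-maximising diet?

Profitabilities (E/h, kJ/s): rudd 7.64, sticklebacks 6.55, gudgeon 1.46, roach 0.458. Add prey in this order while the next type's profitability exceeds the intake rate on those already taken.
Rate on top 1: 3.71. sticklebacks: 6.55 > 3.71 → include.
Rate on top 2: 4.927. gudgeon: 1.46 < 4.927 → exclude; stop.
Optimal diet: rudd, sticklebacks — 2 of 4 types.

2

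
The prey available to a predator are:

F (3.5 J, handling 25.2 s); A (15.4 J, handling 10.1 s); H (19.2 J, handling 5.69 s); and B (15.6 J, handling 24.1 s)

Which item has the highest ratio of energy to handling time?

In descending order of E/h:
H: 19.2/5.69 = 3.37 J/s
A: 15.4/10.1 = 1.52 J/s
B: 15.6/24.1 = 0.647 J/s
F: 3.5/25.2 = 0.139 J/s

H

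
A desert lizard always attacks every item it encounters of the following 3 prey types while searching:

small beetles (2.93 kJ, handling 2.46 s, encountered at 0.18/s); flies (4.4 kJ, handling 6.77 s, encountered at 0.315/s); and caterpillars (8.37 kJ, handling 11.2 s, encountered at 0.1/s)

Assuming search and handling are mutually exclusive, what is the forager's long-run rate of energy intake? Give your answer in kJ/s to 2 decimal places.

0.59 kJ/s

R = (0.18×2.93 + 0.315×4.4 + 0.1×8.37) / (1 + 0.18×2.46 + 0.315×6.77 + 0.1×11.2) = 2.75/4.695 = 0.5858 kJ/s.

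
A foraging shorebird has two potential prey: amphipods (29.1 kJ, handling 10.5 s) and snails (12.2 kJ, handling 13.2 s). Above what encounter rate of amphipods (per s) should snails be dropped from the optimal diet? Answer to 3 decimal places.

The zero-one rule: include snails iff E₂/h₂ > λE₁/(1+λh₁). Equality gives the switch point.
λE₁h₂ = E₂ + λE₂h₁ ⇒ λ = E₂/(E₁h₂ − E₂h₁) = 12.2/(384.1 − 128.1) = 0.04765 per s.

0.048 per s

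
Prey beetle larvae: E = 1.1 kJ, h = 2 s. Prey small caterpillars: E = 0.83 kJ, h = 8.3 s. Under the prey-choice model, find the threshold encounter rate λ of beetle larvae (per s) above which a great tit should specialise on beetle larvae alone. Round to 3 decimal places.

0.111 per s

At the threshold, the rate on beetle larvae alone equals the profitability of small caterpillars: λ·1.1/(1 + λ·2) = 0.83/8.3 = 0.1.
Rearranging, λ(1.1 − 0.1×2) = 0.1, so λ = 0.1/0.9 = 0.1111 per s.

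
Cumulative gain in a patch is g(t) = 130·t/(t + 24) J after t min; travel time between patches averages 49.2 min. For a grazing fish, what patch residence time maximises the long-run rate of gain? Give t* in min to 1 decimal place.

By the marginal value theorem, leave when the instantaneous gain rate g'(t) equals the habitat-wide average g(t)/(T + t).
g'(t) = 130·24/(t + 24)². Setting 130·24/(t+24)² = 130t/[(t+24)(49.2+t)] gives 24(49.2+t) = t(t+24), so t² = 24×49.2 = 1181.
t* = √1181 = 34.36 min.

34.4 min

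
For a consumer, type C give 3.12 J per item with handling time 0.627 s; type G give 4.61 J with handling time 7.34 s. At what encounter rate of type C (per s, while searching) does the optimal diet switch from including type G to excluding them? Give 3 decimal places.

0.230 per s

Drop type G once their profitability E₂/h₂ falls below the rate achievable on type C alone: E₂/h₂ = λE₁/(1 + λh₁).
Solve for λ: λE₁h₂ = E₂(1 + λh₁) → λ(E₁h₂ − E₂h₁) = E₂ → λ = E₂/(E₁h₂ − E₂h₁).
λ = 4.61/(3.12×7.34 − 4.61×0.627) = 4.61/20.01 = 0.2304 per s.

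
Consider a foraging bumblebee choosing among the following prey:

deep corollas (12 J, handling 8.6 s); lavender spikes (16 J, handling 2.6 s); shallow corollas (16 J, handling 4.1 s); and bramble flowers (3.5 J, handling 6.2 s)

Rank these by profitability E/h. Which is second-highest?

In descending order of E/h:
lavender spikes: 16/2.6 = 6.15 J/s
shallow corollas: 16/4.1 = 3.9 J/s
deep corollas: 12/8.6 = 1.4 J/s
bramble flowers: 3.5/6.2 = 0.565 J/s

shallow corollas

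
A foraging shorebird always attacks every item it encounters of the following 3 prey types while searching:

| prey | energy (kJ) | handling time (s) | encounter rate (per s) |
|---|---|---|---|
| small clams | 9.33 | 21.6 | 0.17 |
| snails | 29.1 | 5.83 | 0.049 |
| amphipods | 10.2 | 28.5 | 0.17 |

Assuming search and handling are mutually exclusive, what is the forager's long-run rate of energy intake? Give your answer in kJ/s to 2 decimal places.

0.48 kJ/s

R = (0.17×9.33 + 0.049×29.1 + 0.17×10.2) / (1 + 0.17×21.6 + 0.049×5.83 + 0.17×28.5) = 4.746/9.803 = 0.4842 kJ/s.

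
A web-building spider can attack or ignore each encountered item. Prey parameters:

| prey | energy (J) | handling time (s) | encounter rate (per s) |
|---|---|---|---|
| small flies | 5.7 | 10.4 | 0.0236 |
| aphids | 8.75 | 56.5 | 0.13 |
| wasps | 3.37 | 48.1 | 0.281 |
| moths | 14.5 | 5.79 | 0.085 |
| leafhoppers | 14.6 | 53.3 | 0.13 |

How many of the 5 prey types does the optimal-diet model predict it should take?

1

Rank by E/h (J/s): moths 2.5, small flies 0.548, leafhoppers 0.274, aphids 0.155, wasps 0.0701. Include each in turn until the next type's E/h falls below the running intake rate.
Rate on top 1: 0.826. small flies: 0.548 < 0.826 → exclude; stop.
Optimal diet: moths — 1 of 5 types.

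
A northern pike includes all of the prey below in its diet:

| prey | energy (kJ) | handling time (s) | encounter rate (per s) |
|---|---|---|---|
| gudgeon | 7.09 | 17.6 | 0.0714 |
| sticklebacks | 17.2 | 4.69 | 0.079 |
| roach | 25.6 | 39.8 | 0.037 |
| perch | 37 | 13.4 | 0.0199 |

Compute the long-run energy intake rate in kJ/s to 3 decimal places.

R = (0.0714×7.09 + 0.079×17.2 + 0.037×25.6 + 0.0199×37) / (1 + 0.0714×17.6 + 0.079×4.69 + 0.037×39.8 + 0.0199×13.4) = 3.549/4.366 = 0.8127 kJ/s.

0.813 kJ/s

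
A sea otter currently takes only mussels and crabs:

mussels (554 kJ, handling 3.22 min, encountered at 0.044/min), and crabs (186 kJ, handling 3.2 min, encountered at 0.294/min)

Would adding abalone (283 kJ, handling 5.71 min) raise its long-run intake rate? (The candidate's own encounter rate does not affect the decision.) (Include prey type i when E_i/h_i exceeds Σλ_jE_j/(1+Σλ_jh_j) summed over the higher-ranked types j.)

Current rate: (0.044×554 + 0.294×186)/(1 + 0.044×3.22 + 0.294×3.2) = 37.96 kJ/min.
abalone: E/h = 283/5.71 = 49.56 kJ/min.
Since 49.56 > R, including abalone increases the long-run rate.

Yes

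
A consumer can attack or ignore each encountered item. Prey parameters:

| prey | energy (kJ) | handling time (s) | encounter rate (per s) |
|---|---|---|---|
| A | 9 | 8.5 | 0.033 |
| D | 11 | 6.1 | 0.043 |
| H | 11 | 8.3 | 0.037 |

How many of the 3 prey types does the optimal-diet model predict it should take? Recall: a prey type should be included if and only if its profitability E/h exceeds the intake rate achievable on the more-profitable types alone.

Rank by E/h (kJ/s): D 1.8, H 1.33, A 1.06. Include each in turn until the next type's E/h falls below the running intake rate.
Rate on top 1: 0.3747. H: 1.33 > 0.3747 → include.
Rate on top 2: 0.5607. A: 1.06 > 0.5607 → include.
Optimal diet: D, H, A — 3 of 3 types.

3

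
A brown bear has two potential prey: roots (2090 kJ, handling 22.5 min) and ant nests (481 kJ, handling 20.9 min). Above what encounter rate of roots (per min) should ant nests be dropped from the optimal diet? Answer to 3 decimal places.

At the threshold, the rate on roots alone equals the profitability of ant nests: λ·2090/(1 + λ·22.5) = 481/20.9 = 23.01.
Rearranging, λ(2090 − 23.01×22.5) = 23.01, so λ = 23.01/1572 = 0.01464 per min.

0.015 per min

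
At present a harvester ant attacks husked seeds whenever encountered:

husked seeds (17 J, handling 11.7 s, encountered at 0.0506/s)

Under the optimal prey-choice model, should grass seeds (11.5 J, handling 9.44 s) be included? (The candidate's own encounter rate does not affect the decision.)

Yes

Current rate: (0.0506×17)/(1 + 0.0506×11.7) = 0.5403 J/s.
grass seeds: E/h = 11.5/9.44 = 1.218 J/s.
1.218 > 0.5403, so adding grass seeds raises the average — include it.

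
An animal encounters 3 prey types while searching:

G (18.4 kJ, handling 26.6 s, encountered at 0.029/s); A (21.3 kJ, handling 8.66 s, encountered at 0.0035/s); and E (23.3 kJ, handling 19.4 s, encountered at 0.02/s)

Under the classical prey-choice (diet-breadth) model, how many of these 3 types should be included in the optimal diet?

3

Rank by E/h (kJ/s): A 2.46, E 1.2, G 0.692. Include each in turn until the next type's E/h falls below the running intake rate.
Rate on top 1: 0.07236. E: 1.2 > 0.07236 → include.
Rate on top 2: 0.3811. G: 0.692 > 0.3811 → include.
Optimal diet: A, E, G — 3 of 3 types.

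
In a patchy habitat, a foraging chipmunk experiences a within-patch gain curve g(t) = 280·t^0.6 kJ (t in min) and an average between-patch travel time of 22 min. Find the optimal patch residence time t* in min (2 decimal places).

By the marginal value theorem, leave when the instantaneous gain rate g'(t) equals the habitat-wide average g(t)/(T + t).
g'(t) = 0.6·280·t^-0.4. Setting 0.6·280·t^-0.4 = 280·t^0.6/(22+t) gives 0.6(22+t) = t, so 0.40·t = 0.6×22.
t* = 0.6×22/0.40 = 33 min.

33.00 min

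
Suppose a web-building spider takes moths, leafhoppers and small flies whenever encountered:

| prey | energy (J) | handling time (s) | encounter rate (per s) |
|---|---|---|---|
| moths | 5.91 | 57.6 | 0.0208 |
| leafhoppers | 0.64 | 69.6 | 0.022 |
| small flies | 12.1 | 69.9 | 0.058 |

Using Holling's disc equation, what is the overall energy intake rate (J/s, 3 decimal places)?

0.108 J/s

R = Σλ_iE_i / (1 + Σλ_ih_i)
Numerator: 0.0208×5.91 + 0.022×0.64 + 0.058×12.1 = 0.8388
Denominator: 1 + 0.0208×57.6 + 0.022×69.6 + 0.058×69.9 = 7.783
R = 0.8388/7.783 = 0.1078 J/s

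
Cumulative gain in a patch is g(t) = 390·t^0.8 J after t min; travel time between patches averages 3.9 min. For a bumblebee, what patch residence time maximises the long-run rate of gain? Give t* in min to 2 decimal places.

15.60 min

By the marginal value theorem, leave when the instantaneous gain rate g'(t) equals the habitat-wide average g(t)/(T + t).
g'(t) = 0.8·390·t^-0.2. Setting 0.8·390·t^-0.2 = 390·t^0.8/(3.9+t) gives 0.8(3.9+t) = t, so 0.20·t = 0.8×3.9.
t* = 0.8×3.9/0.20 = 15.6 min.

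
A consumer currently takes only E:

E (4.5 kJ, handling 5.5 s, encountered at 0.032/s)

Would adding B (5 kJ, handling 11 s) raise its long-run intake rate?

Yes

Intake rate on the current diet: R = (0.032×4.5) / (1 + 0.032×5.5) = 0.144/1.176 = 0.1224 kJ/s.
Profitability of B: 5/11 = 0.4545 kJ/s.
Since 0.4545 > R, including B increases the long-run rate.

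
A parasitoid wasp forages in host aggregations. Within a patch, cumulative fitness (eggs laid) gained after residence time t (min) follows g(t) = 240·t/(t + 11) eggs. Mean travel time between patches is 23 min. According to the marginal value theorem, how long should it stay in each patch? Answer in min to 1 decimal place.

15.9 min

Optimal t* satisfies g'(t*) = g(t*)/(T + t*).
g'(t) = 240·11/(t + 11)². Setting 240·11/(t+11)² = 240t/[(t+11)(23+t)] gives 11(23+t) = t(t+11), so t² = 11×23 = 253.
t* = √253 = 15.91 min.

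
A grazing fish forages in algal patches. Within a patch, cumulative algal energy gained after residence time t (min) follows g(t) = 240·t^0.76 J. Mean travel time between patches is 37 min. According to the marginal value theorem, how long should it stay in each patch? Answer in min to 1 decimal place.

Maximise g(t)/(T+t): set derivative to zero → g'(t)(T+t) = g(t).
g'(t) = 0.76·240·t^-0.24. Setting 0.76·240·t^-0.24 = 240·t^0.76/(37+t) gives 0.76(37+t) = t, so 0.24·t = 0.76×37.
t* = 0.76×37/0.24 = 117.2 min.

117.2 min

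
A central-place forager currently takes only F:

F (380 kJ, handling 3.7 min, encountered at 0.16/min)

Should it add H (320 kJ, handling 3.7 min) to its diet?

Yes

Intake rate on the current diet: R = (0.16×380) / (1 + 0.16×3.7) = 60.8/1.592 = 38.19 kJ/min.
Profitability of H: 320/3.7 = 86.49 kJ/min.
86.49 > 38.19, so adding H raises the average — include it.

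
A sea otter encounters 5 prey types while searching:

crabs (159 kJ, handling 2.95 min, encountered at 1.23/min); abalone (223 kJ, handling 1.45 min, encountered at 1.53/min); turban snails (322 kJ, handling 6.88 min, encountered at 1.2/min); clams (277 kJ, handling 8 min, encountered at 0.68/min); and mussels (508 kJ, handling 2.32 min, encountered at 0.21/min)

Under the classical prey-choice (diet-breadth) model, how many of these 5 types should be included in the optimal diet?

Rank by E/h (kJ/min): mussels 219, abalone 154, crabs 53.9, turban snails 46.8, clams 34.6. Include each in turn until the next type's E/h falls below the running intake rate.
Rate on top 1: 71.73. abalone: 154 > 71.73 → include.
Rate on top 2: 120.9. crabs: 53.9 < 120.9 → exclude; stop.
Optimal diet: mussels, abalone — 2 of 5 types.

2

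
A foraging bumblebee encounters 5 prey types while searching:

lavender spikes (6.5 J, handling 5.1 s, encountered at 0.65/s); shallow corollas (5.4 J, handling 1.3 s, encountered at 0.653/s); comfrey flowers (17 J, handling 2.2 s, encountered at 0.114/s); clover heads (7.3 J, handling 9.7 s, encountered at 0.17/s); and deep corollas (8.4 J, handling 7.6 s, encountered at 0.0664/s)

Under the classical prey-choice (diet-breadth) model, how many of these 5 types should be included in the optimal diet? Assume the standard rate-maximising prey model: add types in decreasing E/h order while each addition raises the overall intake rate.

2

Profitabilities (E/h, J/s): comfrey flowers 7.73, shallow corollas 4.15, lavender spikes 1.27, deep corollas 1.11, clover heads 0.753. Add prey in this order while the next type's profitability exceeds the intake rate on those already taken.
Rate on top 1: 1.549. shallow corollas: 4.15 > 1.549 → include.
Rate on top 2: 2.602. lavender spikes: 1.27 < 2.602 → exclude; stop.
Optimal diet: comfrey flowers, shallow corollas — 2 of 5 types.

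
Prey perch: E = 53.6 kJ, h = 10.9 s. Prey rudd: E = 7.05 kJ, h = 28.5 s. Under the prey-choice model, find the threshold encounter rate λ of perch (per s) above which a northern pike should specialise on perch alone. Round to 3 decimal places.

0.005 per s

Drop rudd once their profitability E₂/h₂ falls below the rate achievable on perch alone: E₂/h₂ = λE₁/(1 + λh₁).
Solve for λ: λE₁h₂ = E₂(1 + λh₁) → λ(E₁h₂ − E₂h₁) = E₂ → λ = E₂/(E₁h₂ − E₂h₁).
λ = 7.05/(53.6×28.5 − 7.05×10.9) = 7.05/1451 = 0.00486 per s.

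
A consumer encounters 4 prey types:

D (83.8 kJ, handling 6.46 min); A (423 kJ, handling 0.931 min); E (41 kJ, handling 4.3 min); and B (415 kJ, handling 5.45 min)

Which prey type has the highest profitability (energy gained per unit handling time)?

A

Profitability E/h (kJ/min): D = 83.8/6.46 = 13, A = 423/0.931 = 454, E = 41/4.3 = 9.53, B = 415/5.45 = 76.1.
Ranked: A > B > D > E.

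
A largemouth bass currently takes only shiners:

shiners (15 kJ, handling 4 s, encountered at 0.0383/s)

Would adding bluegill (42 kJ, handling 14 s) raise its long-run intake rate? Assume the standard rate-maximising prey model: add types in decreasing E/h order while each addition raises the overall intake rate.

Yes

Current rate: (0.0383×15)/(1 + 0.0383×4) = 0.4982 kJ/s.
Profitability of bluegill: 42/14 = 3 kJ/s.
Since 3 > R, including bluegill increases the long-run rate.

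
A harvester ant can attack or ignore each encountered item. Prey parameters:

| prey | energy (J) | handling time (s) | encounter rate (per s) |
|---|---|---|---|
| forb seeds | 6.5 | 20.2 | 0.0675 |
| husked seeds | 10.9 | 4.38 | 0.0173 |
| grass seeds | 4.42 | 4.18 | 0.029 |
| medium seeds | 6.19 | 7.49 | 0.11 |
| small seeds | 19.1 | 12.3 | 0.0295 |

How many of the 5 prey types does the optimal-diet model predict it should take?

4

Rank by E/h (J/s): husked seeds 2.49, small seeds 1.55, grass seeds 1.06, medium seeds 0.826, forb seeds 0.322. Include each in turn until the next type's E/h falls below the running intake rate.
Rate on top 1: 0.1753. small seeds: 1.55 > 0.1753 → include.
Rate on top 2: 0.5227. grass seeds: 1.06 > 0.5227 → include.
Rate on top 3: 0.5643. medium seeds: 0.826 > 0.5643 → include.
Rate on top 4: 0.6549. forb seeds: 0.322 < 0.6549 → exclude; stop.
Optimal diet: husked seeds, small seeds, grass seeds, medium seeds — 4 of 5 types.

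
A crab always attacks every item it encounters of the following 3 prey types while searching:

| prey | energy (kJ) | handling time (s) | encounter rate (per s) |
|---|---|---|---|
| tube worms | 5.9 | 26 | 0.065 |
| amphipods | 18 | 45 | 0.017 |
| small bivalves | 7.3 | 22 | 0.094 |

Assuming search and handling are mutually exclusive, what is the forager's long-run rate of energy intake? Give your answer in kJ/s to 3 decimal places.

0.249 kJ/s

R = (0.065×5.9 + 0.017×18 + 0.094×7.3) / (1 + 0.065×26 + 0.017×45 + 0.094×22) = 1.376/5.523 = 0.2491 kJ/s.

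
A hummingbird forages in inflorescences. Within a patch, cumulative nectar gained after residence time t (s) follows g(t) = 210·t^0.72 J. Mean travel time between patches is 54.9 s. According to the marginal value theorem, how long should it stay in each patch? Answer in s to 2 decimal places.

Optimal t* satisfies g'(t*) = g(t*)/(T + t*).
g'(t) = 0.72·210·t^-0.28. Setting 0.72·210·t^-0.28 = 210·t^0.72/(54.9+t) gives 0.72(54.9+t) = t, so 0.28·t = 0.72×54.9.
t* = 0.72×54.9/0.28 = 141.2 s.

141.17 s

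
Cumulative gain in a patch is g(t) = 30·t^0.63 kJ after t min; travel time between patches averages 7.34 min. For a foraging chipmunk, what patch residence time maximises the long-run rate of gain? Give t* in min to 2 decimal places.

12.50 min

By the marginal value theorem, leave when the instantaneous gain rate g'(t) equals the habitat-wide average g(t)/(T + t).
g'(t) = 0.63·30·t^-0.37. Setting 0.63·30·t^-0.37 = 30·t^0.63/(7.34+t) gives 0.63(7.34+t) = t, so 0.37·t = 0.63×7.34.
t* = 0.63×7.34/0.37 = 12.5 min.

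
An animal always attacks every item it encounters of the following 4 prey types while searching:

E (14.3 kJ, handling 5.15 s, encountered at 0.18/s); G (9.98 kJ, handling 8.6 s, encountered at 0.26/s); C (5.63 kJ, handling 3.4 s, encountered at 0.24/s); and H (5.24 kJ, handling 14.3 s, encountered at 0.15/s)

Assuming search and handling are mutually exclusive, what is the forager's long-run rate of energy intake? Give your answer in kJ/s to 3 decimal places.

Energy encountered per unit search time: 0.18×14.3 + 0.26×9.98 + 0.24×5.63 + 0.15×5.24 = 7.306 kJ/s.
Handling time per unit search time: 0.18×5.15 + 0.26×8.6 + 0.24×3.4 + 0.15×14.3 = 6.124.
Rate = 7.306/(1 + 6.124) = 1.026 kJ/s.

1.026 kJ/s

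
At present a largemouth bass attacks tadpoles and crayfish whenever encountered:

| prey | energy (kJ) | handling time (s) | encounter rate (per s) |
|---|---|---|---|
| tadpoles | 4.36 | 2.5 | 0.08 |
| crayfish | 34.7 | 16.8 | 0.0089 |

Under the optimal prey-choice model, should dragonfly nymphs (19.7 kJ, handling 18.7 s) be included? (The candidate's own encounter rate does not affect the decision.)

Yes

On tadpoles and crayfish alone, R = ΣλE/(1+Σλh) = 0.6576/1.35 = 0.4873 kJ/s.
Profitability of dragonfly nymphs: 19.7/18.7 = 1.053 kJ/s.
1.053 > 0.4873, so adding dragonfly nymphs raises the average — include it.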